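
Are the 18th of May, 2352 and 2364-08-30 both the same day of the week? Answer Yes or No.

Yes

From May 18, 2352 to Aug 30, 2364 is 4487 days.
4487 mod 7 = 0, so they are the same weekday.
(May 18, 2352 is a Sunday; Aug 30, 2364 is a Sunday.)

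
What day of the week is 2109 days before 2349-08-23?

Aug 23, 2349 is a Tuesday.
2109 mod 7 = 2, so 2109 days before a Tuesday is Tuesday − 2 = Sunday.

Sunday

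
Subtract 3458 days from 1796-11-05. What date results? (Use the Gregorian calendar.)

−366 (one year; includes Feb 29, 1796) → Nov 5, 1795 (3092 left).
−365 (one year) → Nov 5, 1794 (2727 left).
−365 (one year) → Nov 5, 1793 (2362 left).
−365 (one year) → Nov 5, 1792 (1997 left).
−366 (one year; includes Feb 29, 1792) → Nov 5, 1791 (1631 left).
−365 (one year) → Nov 5, 1790 (1266 left).
−365 (one year) → Nov 5, 1789 (901 left).
−365 (one year) → Nov 5, 1788 (536 left).
−366 (one year; includes Feb 29, 1788) → Nov 5, 1787 (170 left).
−5 → Oct 31, 1787 (end of Oct, 31 days; 165 left).
−31 → Sep 30, 1787 (end of Sep, 30 days; 134 left).
−30 → Aug 31, 1787 (end of Aug, 31 days; 104 left).
−31 → Jul 31, 1787 (end of Jul, 31 days; 73 left).
−31 → Jun 30, 1787 (end of Jun, 30 days; 42 left).
−30 → May 31, 1787 (end of May, 31 days; 12 left).
−12 → May 19, 1787.

May 19, 1787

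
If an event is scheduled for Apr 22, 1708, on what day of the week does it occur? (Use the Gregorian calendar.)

Sunday

Doomsday rule: the anchor day for the 1700s is Sunday. For year 08: 8÷12 = 0 r 8, and 8÷4 = 2, so 0+8+2 = 10.
Sunday + 10 ≡ Wednesday — that's 1708's doomsday.
In April the doomsday date is Apr 4.
Apr 22 is 18 days after Apr 4; 18 mod 7 = 4, so Wednesday + 4 = Sunday.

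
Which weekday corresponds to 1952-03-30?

Sunday

January 1, 1952 is a Tuesday.
Jan 1, 1952 → Feb 1, 1952: 31 days (January has 31).
Feb 1, 1952 → Mar 1, 1952: 29 days (February has 29).
Mar 1, 1952 → Mar 30, 1952: 29 days.
Total: 89 days.
89 mod 7 = 5, so Tuesday + 5 = Sunday.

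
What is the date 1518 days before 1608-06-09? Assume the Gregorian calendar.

April 13, 1604

−366 (one year; includes Feb 29, 1608) → Jun 9, 1607 (1152 left).
−365 (one year) → Jun 9, 1606 (787 left).
−365 (one year) → Jun 9, 1605 (422 left).
−365 (one year) → Jun 9, 1604 (57 left).
−9 → May 31, 1604 (end of May, 31 days; 48 left).
−31 → Apr 30, 1604 (end of Apr, 30 days; 17 left).
−17 → Apr 13, 1604.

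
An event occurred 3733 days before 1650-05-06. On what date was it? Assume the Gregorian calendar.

February 15, 1640

−365 (one year) → May 6, 1649 (3368 left).
−365 (one year) → May 6, 1648 (3003 left).
−366 (one year; includes Feb 29, 1648) → May 6, 1647 (2637 left).
−365 (one year) → May 6, 1646 (2272 left).
−365 (one year) → May 6, 1645 (1907 left).
−365 (one year) → May 6, 1644 (1542 left).
−366 (one year; includes Feb 29, 1644) → May 6, 1643 (1176 left).
−365 (one year) → May 6, 1642 (811 left).
−365 (one year) → May 6, 1641 (446 left).
−365 (one year) → May 6, 1640 (81 left).
−6 → Apr 30, 1640 (end of Apr, 30 days; 75 left).
−30 → Mar 31, 1640 (end of Mar, 31 days; 45 left).
−31 → Feb 29, 1640 (end of Feb, 29 days; 14 left).
−14 → Feb 15, 1640.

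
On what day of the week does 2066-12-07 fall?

Tuesday

Doomsday rule: the anchor day for the 2000s is Tuesday. For year 66: 66÷12 = 5 r 6, and 6÷4 = 1, so 5+6+1 = 12.
Tuesday + 12 ≡ Sunday — that's 2066's doomsday.
In December the doomsday date is Dec 12.
Dec 7 is 5 days before Dec 12; 5 mod 7 = 5, so Sunday − 5 = Tuesday.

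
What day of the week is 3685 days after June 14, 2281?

Friday

Jun 14, 2281 is a Tuesday.
3685 mod 7 = 3, so 3685 days after a Tuesday is Tuesday + 3 = Friday.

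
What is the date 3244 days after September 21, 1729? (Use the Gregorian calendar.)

August 9, 1738

+365 (one year) → Sep 21, 1730 (2879 left).
+365 (one year) → Sep 21, 1731 (2514 left).
+366 (one year; includes Feb 29, 1732) → Sep 21, 1732 (2148 left).
+365 (one year) → Sep 21, 1733 (1783 left).
+365 (one year) → Sep 21, 1734 (1418 left).
+365 (one year) → Sep 21, 1735 (1053 left).
+366 (one year; includes Feb 29, 1736) → Sep 21, 1736 (687 left).
+365 (one year) → Sep 21, 1737 (322 left).
Sep has 30 days: +10 → Oct 1, 1737 (312 left).
Oct has 31 days: +31 → Nov 1, 1737 (281 left).
Nov has 30 days: +30 → Dec 1, 1737 (251 left).
Dec has 31 days: +31 → Jan 1, 1738 (220 left).
Jan has 31 days: +31 → Feb 1, 1738 (189 left).
Feb has 28 days: +28 → Mar 1, 1738 (161 left).
Mar has 31 days: +31 → Apr 1, 1738 (130 left).
Apr has 30 days: +30 → May 1, 1738 (100 left).
May has 31 days: +31 → Jun 1, 1738 (69 left).
Jun has 30 days: +30 → Jul 1, 1738 (39 left).
Jul has 31 days: +31 → Aug 1, 1738 (8 left).
+8 → Aug 9, 1738.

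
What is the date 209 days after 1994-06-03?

December 29, 1994

Jun has 30 days: +28 → Jul 1, 1994 (181 left).
Jul has 31 days: +31 → Aug 1, 1994 (150 left).
Aug has 31 days: +31 → Sep 1, 1994 (119 left).
Sep has 30 days: +30 → Oct 1, 1994 (89 left).
Oct has 31 days: +31 → Nov 1, 1994 (58 left).
Nov has 30 days: +30 → Dec 1, 1994 (28 left).
+28 → Dec 29, 1994.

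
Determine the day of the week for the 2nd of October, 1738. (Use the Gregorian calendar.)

Thursday

Doomsday rule: the anchor day for the 1700s is Sunday. For year 38: 38÷12 = 3 r 2, and 2÷4 = 0, so 3+2+0 = 5.
Sunday + 5 ≡ Friday — that's 1738's doomsday.
In October the doomsday date is Oct 10.
Oct 2 is 8 days before Oct 10; 8 mod 7 = 1, so Friday − 1 = Thursday.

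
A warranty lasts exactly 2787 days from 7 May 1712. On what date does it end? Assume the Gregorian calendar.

December 24, 1719

+365 (one year) → May 7, 1713 (2422 left).
+365 (one year) → May 7, 1714 (2057 left).
+365 (one year) → May 7, 1715 (1692 left).
+366 (one year; includes Feb 29, 1716) → May 7, 1716 (1326 left).
+365 (one year) → May 7, 1717 (961 left).
+365 (one year) → May 7, 1718 (596 left).
+365 (one year) → May 7, 1719 (231 left).
May has 31 days: +25 → Jun 1, 1719 (206 left).
Jun has 30 days: +30 → Jul 1, 1719 (176 left).
Jul has 31 days: +31 → Aug 1, 1719 (145 left).
Aug has 31 days: +31 → Sep 1, 1719 (114 left).
Sep has 30 days: +30 → Oct 1, 1719 (84 left).
Oct has 31 days: +31 → Nov 1, 1719 (53 left).
Nov has 30 days: +30 → Dec 1, 1719 (23 left).
+23 → Dec 24, 1719.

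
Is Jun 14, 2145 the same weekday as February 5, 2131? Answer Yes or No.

From Feb 5, 2131 to Jun 14, 2145 is 5243 days.
5243 mod 7 = 0, so they are the same weekday.
(Feb 5, 2131 is a Monday; Jun 14, 2145 is a Monday.)

Yes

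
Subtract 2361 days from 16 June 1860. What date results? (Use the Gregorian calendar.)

−366 (one year; includes Feb 29, 1860) → Jun 16, 1859 (1995 left).
−365 (one year) → Jun 16, 1858 (1630 left).
−365 (one year) → Jun 16, 1857 (1265 left).
−365 (one year) → Jun 16, 1856 (900 left).
−366 (one year; includes Feb 29, 1856) → Jun 16, 1855 (534 left).
−365 (one year) → Jun 16, 1854 (169 left).
−16 → May 31, 1854 (end of May, 31 days; 153 left).
−31 → Apr 30, 1854 (end of Apr, 30 days; 122 left).
−30 → Mar 31, 1854 (end of Mar, 31 days; 92 left).
−31 → Feb 28, 1854 (end of Feb, 28 days; 61 left).
−28 → Jan 31, 1854 (end of Jan, 31 days; 33 left).
−31 → Dec 31, 1853 (end of Dec, 31 days; 2 left).
−2 → Dec 29, 1853.

December 29, 1853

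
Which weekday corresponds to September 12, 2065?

Doomsday rule: the anchor day for the 2000s is Tuesday. For year 65: 65÷12 = 5 r 5, and 5÷4 = 1, so 5+5+1 = 11.
Tuesday + 11 ≡ Saturday — that's 2065's doomsday.
In September the doomsday date is Sep 5.
Sep 12 is 7 days after Sep 5; 7 mod 7 = 0, so Saturday + 0 = Saturday.

Saturday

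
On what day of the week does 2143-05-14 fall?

Doomsday rule: the anchor day for the 2100s is Sunday. For year 43: 43÷12 = 3 r 7, and 7÷4 = 1, so 3+7+1 = 11.
Sunday + 11 ≡ Thursday — that's 2143's doomsday.
In May the doomsday date is May 9.
May 14 is 5 days after May 9; 5 mod 7 = 5, so Thursday + 5 = Tuesday.

Tuesday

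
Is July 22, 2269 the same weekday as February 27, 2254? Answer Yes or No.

No

From Feb 27, 2254 to Jul 22, 2269 is 5624 days.
5624 mod 7 = 3, so they are different weekdays.
(Feb 27, 2254 is a Monday; Jul 22, 2269 is a Thursday.)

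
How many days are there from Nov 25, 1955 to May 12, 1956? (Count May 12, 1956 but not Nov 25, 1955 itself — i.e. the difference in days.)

Nov 25, 1955 → Dec 25, 1955: 30 days (November has 30).
Dec 25, 1955 → Jan 25, 1956: 31 days (December has 31).
Jan 25, 1956 → Feb 25, 1956: 31 days (January has 31).
Feb 25, 1956 → Mar 25, 1956: 29 days (February has 29).
Mar 25, 1956 → Apr 25, 1956: 31 days (March has 31).
Apr 25, 1956 → May 12, 1956: 17 days.
Total: 169 days.

169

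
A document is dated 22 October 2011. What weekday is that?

January 1, 2011 is a Saturday.
Jan 1, 2011 → Feb 1, 2011: 31 days (January has 31).
Feb 1, 2011 → Mar 1, 2011: 28 days (February has 28).
Mar 1, 2011 → Apr 1, 2011: 31 days (March has 31).
Apr 1, 2011 → May 1, 2011: 30 days (April has 30).
May 1, 2011 → Jun 1, 2011: 31 days (May has 31).
Jun 1, 2011 → Jul 1, 2011: 30 days (June has 30).
Jul 1, 2011 → Aug 1, 2011: 31 days (July has 31).
Aug 1, 2011 → Sep 1, 2011: 31 days (August has 31).
Sep 1, 2011 → Oct 1, 2011: 30 days (September has 30).
Oct 1, 2011 → Oct 22, 2011: 21 days.
Total: 294 days.
294 mod 7 = 0, so Saturday + 0 = Saturday.

Saturday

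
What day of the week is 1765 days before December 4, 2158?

Sunday

First find the weekday of Dec 4, 2158. Doomsday rule: the anchor day for the 2100s is Sunday. For year 58: 58÷12 = 4 r 10, and 10÷4 = 2, so 4+10+2 = 16.
Sunday + 16 ≡ Tuesday — that's 2158's doomsday.
In December the doomsday date is Dec 12.
Dec 4 is 8 days before Dec 12; 8 mod 7 = 1, so Tuesday − 1 = Monday.
1765 mod 7 = 1, so 1765 days before a Monday is Monday − 1 = Sunday.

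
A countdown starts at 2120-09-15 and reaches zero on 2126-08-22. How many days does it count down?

2167

Sep 15, 2120 → Sep 15, 2121: 365 days.
Sep 15, 2121 → Sep 15, 2122: 365 days.
Sep 15, 2122 → Sep 15, 2123: 365 days.
Sep 15, 2123 → Sep 15, 2124: 366 days (Feb 29, 2124 is in that span).
Sep 15, 2124 → Sep 15, 2125: 365 days.
Sep 15, 2125 → Oct 15, 2125: 30 days (September has 30).
Oct 15, 2125 → Nov 15, 2125: 31 days (October has 31).
Nov 15, 2125 → Dec 15, 2125: 30 days (November has 30).
Dec 15, 2125 → Jan 15, 2126: 31 days (December has 31).
Jan 15, 2126 → Feb 15, 2126: 31 days (January has 31).
Feb 15, 2126 → Mar 15, 2126: 28 days (February has 28).
Mar 15, 2126 → Apr 15, 2126: 31 days (March has 31).
Apr 15, 2126 → May 15, 2126: 30 days (April has 30).
May 15, 2126 → Jun 15, 2126: 31 days (May has 31).
Jun 15, 2126 → Jul 15, 2126: 30 days (June has 30).
Jul 15, 2126 → Aug 15, 2126: 31 days (July has 31).
Aug 15, 2126 → Aug 22, 2126: 7 days.
Total: 2167 days.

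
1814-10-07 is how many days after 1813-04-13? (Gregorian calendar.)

542

Apr 13, 1813 → Apr 13, 1814: 365 days.
Apr 13, 1814 → May 13, 1814: 30 days (April has 30).
May 13, 1814 → Jun 13, 1814: 31 days (May has 31).
Jun 13, 1814 → Jul 13, 1814: 30 days (June has 30).
Jul 13, 1814 → Aug 13, 1814: 31 days (July has 31).
Aug 13, 1814 → Sep 13, 1814: 31 days (August has 31).
Sep 13, 1814 → Oct 7, 1814: 24 days.
Total: 542 days.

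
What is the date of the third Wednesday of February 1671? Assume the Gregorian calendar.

February 18, 1671

February 1, 1671 is a Sunday.
The first Wednesday is therefore February 4 (3 days later).
The third Wednesday is 4 + 2×7 = February 18.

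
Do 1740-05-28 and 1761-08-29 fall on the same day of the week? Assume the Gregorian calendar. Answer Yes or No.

Yes

From May 28, 1740 to Aug 29, 1761 is 7763 days.
7763 mod 7 = 0, so they are the same weekday.
(May 28, 1740 is a Saturday; Aug 29, 1761 is a Saturday.)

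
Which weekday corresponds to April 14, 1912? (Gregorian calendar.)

Sunday

Doomsday rule: the anchor day for the 1900s is Wednesday. For year 12: 12÷12 = 1 r 0, and 0÷4 = 0, so 1+0+0 = 1.
Wednesday + 1 ≡ Thursday — that's 1912's doomsday.
In April the doomsday date is Apr 4.
Apr 14 is 10 days after Apr 4; 10 mod 7 = 3, so Thursday + 3 = Sunday.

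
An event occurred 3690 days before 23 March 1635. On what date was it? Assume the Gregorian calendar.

February 13, 1625

−365 (one year) → Mar 23, 1634 (3325 left).
−365 (one year) → Mar 23, 1633 (2960 left).
−365 (one year) → Mar 23, 1632 (2595 left).
−366 (one year; includes Feb 29, 1632) → Mar 23, 1631 (2229 left).
−365 (one year) → Mar 23, 1630 (1864 left).
−365 (one year) → Mar 23, 1629 (1499 left).
−365 (one year) → Mar 23, 1628 (1134 left).
−366 (one year; includes Feb 29, 1628) → Mar 23, 1627 (768 left).
−365 (one year) → Mar 23, 1626 (403 left).
−365 (one year) → Mar 23, 1625 (38 left).
−23 → Feb 28, 1625 (end of Feb, 28 days; 15 left).
−15 → Feb 13, 1625.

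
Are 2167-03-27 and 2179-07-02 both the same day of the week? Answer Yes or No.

From Mar 27, 2167 to Jul 2, 2179 is 4480 days.
4480 mod 7 = 0, so they are the same weekday.
(Mar 27, 2167 is a Friday; Jul 2, 2179 is a Friday.)

Yes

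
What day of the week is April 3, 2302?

Doomsday rule: the anchor day for the 2300s is Wednesday. For year 02: 2÷12 = 0 r 2, and 2÷4 = 0, so 0+2+0 = 2.
Wednesday + 2 ≡ Friday — that's 2302's doomsday.
In April the doomsday date is Apr 4.
Apr 3 is 1 day before Apr 4; 1 mod 7 = 1, so Friday − 1 = Thursday.

Thursday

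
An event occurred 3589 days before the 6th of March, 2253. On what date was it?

−365 (one year) → Mar 6, 2252 (3224 left).
−366 (one year; includes Feb 29, 2252) → Mar 6, 2251 (2858 left).
−365 (one year) → Mar 6, 2250 (2493 left).
−365 (one year) → Mar 6, 2249 (2128 left).
−365 (one year) → Mar 6, 2248 (1763 left).
−366 (one year; includes Feb 29, 2248) → Mar 6, 2247 (1397 left).
−365 (one year) → Mar 6, 2246 (1032 left).
−365 (one year) → Mar 6, 2245 (667 left).
−365 (one year) → Mar 6, 2244 (302 left).
−6 → Feb 29, 2244 (end of Feb, 29 days; 296 left).
−29 → Jan 31, 2244 (end of Jan, 31 days; 267 left).
−31 → Dec 31, 2243 (end of Dec, 31 days; 236 left).
−31 → Nov 30, 2243 (end of Nov, 30 days; 205 left).
−30 → Oct 31, 2243 (end of Oct, 31 days; 175 left).
−31 → Sep 30, 2243 (end of Sep, 30 days; 144 left).
−30 → Aug 31, 2243 (end of Aug, 31 days; 114 left).
−31 → Jul 31, 2243 (end of Jul, 31 days; 83 left).
−31 → Jun 30, 2243 (end of Jun, 30 days; 52 left).
−30 → May 31, 2243 (end of May, 31 days; 22 left).
−22 → May 9, 2243.

May 9, 2243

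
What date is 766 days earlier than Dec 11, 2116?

−366 (one year; includes Feb 29, 2116) → Dec 11, 2115 (400 left).
−11 → Nov 30, 2115 (end of Nov, 30 days; 389 left).
−30 → Oct 31, 2115 (end of Oct, 31 days; 359 left).
−31 → Sep 30, 2115 (end of Sep, 30 days; 328 left).
−30 → Aug 31, 2115 (end of Aug, 31 days; 298 left).
−31 → Jul 31, 2115 (end of Jul, 31 days; 267 left).
−31 → Jun 30, 2115 (end of Jun, 30 days; 236 left).
−30 → May 31, 2115 (end of May, 31 days; 206 left).
−31 → Apr 30, 2115 (end of Apr, 30 days; 175 left).
−30 → Mar 31, 2115 (end of Mar, 31 days; 145 left).
−31 → Feb 28, 2115 (end of Feb, 28 days; 114 left).
−28 → Jan 31, 2115 (end of Jan, 31 days; 86 left).
−31 → Dec 31, 2114 (end of Dec, 31 days; 55 left).
−31 → Nov 30, 2114 (end of Nov, 30 days; 24 left).
−24 → Nov 6, 2114.

November 6, 2114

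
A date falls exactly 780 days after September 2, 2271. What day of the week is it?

Sep 2, 2271 is a Saturday.
780 mod 7 = 3, so 780 days after a Saturday is Saturday + 3 = Tuesday.

Tuesday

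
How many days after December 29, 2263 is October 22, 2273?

Dec 29, 2263 → Dec 29, 2264: 366 days (Feb 29, 2264 is in that span).
Dec 29, 2264 → Dec 29, 2265: 365 days.
Dec 29, 2265 → Dec 29, 2266: 365 days.
Dec 29, 2266 → Dec 29, 2267: 365 days.
Dec 29, 2267 → Dec 29, 2268: 366 days (Feb 29, 2268 is in that span).
Dec 29, 2268 → Dec 29, 2269: 365 days.
Dec 29, 2269 → Dec 29, 2270: 365 days.
Dec 29, 2270 → Dec 29, 2271: 365 days.
Dec 29, 2271 → Dec 29, 2272: 366 days (Feb 29, 2272 is in that span).
Dec 29, 2272 → Jan 29, 2273: 31 days (December has 31).
Jan 29, 2273 → Feb 28, 2273: 30 days (January has 31).
Feb 28, 2273 → Mar 28, 2273: 28 days (February has 28).
Mar 28, 2273 → Apr 28, 2273: 31 days (March has 31).
Apr 28, 2273 → May 28, 2273: 30 days (April has 30).
May 28, 2273 → Jun 28, 2273: 31 days (May has 31).
Jun 28, 2273 → Jul 28, 2273: 30 days (June has 30).
Jul 28, 2273 → Aug 28, 2273: 31 days (July has 31).
Aug 28, 2273 → Sep 28, 2273: 31 days (August has 31).
Sep 28, 2273 → Oct 22, 2273: 24 days.
Total: 3585 days.

3585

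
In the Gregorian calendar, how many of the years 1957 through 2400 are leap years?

108

Multiples of 4 in [1957,2400]: 111.
Of those, multiples of 100: 5 (not leap unless ÷400).
Multiples of 400: 2.
Leap years = 111 − 5 + 2 = 108.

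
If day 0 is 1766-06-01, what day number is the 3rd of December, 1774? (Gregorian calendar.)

Jun 1, 1766 → Jun 1, 1767: 365 days.
Jun 1, 1767 → Jun 1, 1768: 366 days (Feb 29, 1768 is in that span).
Jun 1, 1768 → Jun 1, 1769: 365 days.
Jun 1, 1769 → Jun 1, 1770: 365 days.
Jun 1, 1770 → Jun 1, 1771: 365 days.
Jun 1, 1771 → Jun 1, 1772: 366 days (Feb 29, 1772 is in that span).
Jun 1, 1772 → Jun 1, 1773: 365 days.
Jun 1, 1773 → Jun 1, 1774: 365 days.
Jun 1, 1774 → Jul 1, 1774: 30 days (June has 30).
Jul 1, 1774 → Aug 1, 1774: 31 days (July has 31).
Aug 1, 1774 → Sep 1, 1774: 31 days (August has 31).
Sep 1, 1774 → Oct 1, 1774: 30 days (September has 30).
Oct 1, 1774 → Nov 1, 1774: 31 days (October has 31).
Nov 1, 1774 → Dec 1, 1774: 30 days (November has 30).
Dec 1, 1774 → Dec 3, 1774: 2 days.
Total: 3107 days.

3107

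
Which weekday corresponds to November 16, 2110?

Sunday

January 1, 2110 is a Wednesday.
Jan 1, 2110 → Feb 1, 2110: 31 days (January has 31).
Feb 1, 2110 → Mar 1, 2110: 28 days (February has 28).
Mar 1, 2110 → Apr 1, 2110: 31 days (March has 31).
Apr 1, 2110 → May 1, 2110: 30 days (April has 30).
May 1, 2110 → Jun 1, 2110: 31 days (May has 31).
Jun 1, 2110 → Jul 1, 2110: 30 days (June has 30).
Jul 1, 2110 → Aug 1, 2110: 31 days (July has 31).
Aug 1, 2110 → Sep 1, 2110: 31 days (August has 31).
Sep 1, 2110 → Oct 1, 2110: 30 days (September has 30).
Oct 1, 2110 → Nov 1, 2110: 31 days (October has 31).
Nov 1, 2110 → Nov 16, 2110: 15 days.
Total: 319 days.
319 mod 7 = 4, so Wednesday + 4 = Sunday.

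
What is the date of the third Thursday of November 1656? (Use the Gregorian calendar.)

November 16, 1656

November 1, 1656 is a Wednesday.
The first Thursday is therefore November 2 (1 days later).
The third Thursday is 2 + 2×7 = November 16.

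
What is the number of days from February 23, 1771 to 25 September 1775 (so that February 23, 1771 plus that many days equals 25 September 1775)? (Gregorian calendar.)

1675

Feb 23, 1771 → Feb 23, 1772: 365 days.
Feb 23, 1772 → Feb 23, 1773: 366 days (Feb 29, 1772 is in that span).
Feb 23, 1773 → Feb 23, 1774: 365 days.
Feb 23, 1774 → Feb 23, 1775: 365 days.
Feb 23, 1775 → Mar 23, 1775: 28 days (February has 28).
Mar 23, 1775 → Apr 23, 1775: 31 days (March has 31).
Apr 23, 1775 → May 23, 1775: 30 days (April has 30).
May 23, 1775 → Jun 23, 1775: 31 days (May has 31).
Jun 23, 1775 → Jul 23, 1775: 30 days (June has 30).
Jul 23, 1775 → Aug 23, 1775: 31 days (July has 31).
Aug 23, 1775 → Sep 23, 1775: 31 days (August has 31).
Sep 23, 1775 → Sep 25, 1775: 2 days.
Total: 1675 days.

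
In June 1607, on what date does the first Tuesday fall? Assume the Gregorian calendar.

June 5, 1607

June 1, 1607 is a Friday.
The first Tuesday is therefore June 5 (4 days later).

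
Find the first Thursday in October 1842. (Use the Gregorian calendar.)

October 1, 1842 is a Saturday.
The first Thursday is therefore October 6 (5 days later).

October 6, 1842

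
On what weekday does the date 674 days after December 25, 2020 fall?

Dec 25, 2020 is a Friday.
674 mod 7 = 2, so 674 days after a Friday is Friday + 2 = Sunday.

Sunday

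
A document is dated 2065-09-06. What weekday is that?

Doomsday rule: the anchor day for the 2000s is Tuesday. For year 65: 65÷12 = 5 r 5, and 5÷4 = 1, so 5+5+1 = 11.
Tuesday + 11 ≡ Saturday — that's 2065's doomsday.
In September the doomsday date is Sep 5.
Sep 6 is 1 day after Sep 5; 1 mod 7 = 1, so Saturday + 1 = Sunday.

Sunday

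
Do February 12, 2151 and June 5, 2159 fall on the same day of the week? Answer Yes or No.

From Feb 12, 2151 to Jun 5, 2159 is 3035 days.
3035 mod 7 = 4, so they are different weekdays.
(Feb 12, 2151 is a Friday; Jun 5, 2159 is a Tuesday.)

No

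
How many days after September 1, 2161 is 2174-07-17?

Sep 1, 2161 → Sep 1, 2162: 365 days.
Sep 1, 2162 → Sep 1, 2163: 365 days.
Sep 1, 2163 → Sep 1, 2164: 366 days (Feb 29, 2164 is in that span).
Sep 1, 2164 → Sep 1, 2165: 365 days.
Sep 1, 2165 → Sep 1, 2166: 365 days.
Sep 1, 2166 → Sep 1, 2167: 365 days.
Sep 1, 2167 → Sep 1, 2168: 366 days (Feb 29, 2168 is in that span).
Sep 1, 2168 → Sep 1, 2169: 365 days.
Sep 1, 2169 → Sep 1, 2170: 365 days.
Sep 1, 2170 → Sep 1, 2171: 365 days.
Sep 1, 2171 → Sep 1, 2172: 366 days (Feb 29, 2172 is in that span).
Sep 1, 2172 → Sep 1, 2173: 365 days.
Sep 1, 2173 → Oct 1, 2173: 30 days (September has 30).
Oct 1, 2173 → Nov 1, 2173: 31 days (October has 31).
Nov 1, 2173 → Dec 1, 2173: 30 days (November has 30).
Dec 1, 2173 → Jan 1, 2174: 31 days (December has 31).
Jan 1, 2174 → Feb 1, 2174: 31 days (January has 31).
Feb 1, 2174 → Mar 1, 2174: 28 days (February has 28).
Mar 1, 2174 → Apr 1, 2174: 31 days (March has 31).
Apr 1, 2174 → May 1, 2174: 30 days (April has 30).
May 1, 2174 → Jun 1, 2174: 31 days (May has 31).
Jun 1, 2174 → Jul 1, 2174: 30 days (June has 30).
Jul 1, 2174 → Jul 17, 2174: 16 days.
Total: 4702 days.

4702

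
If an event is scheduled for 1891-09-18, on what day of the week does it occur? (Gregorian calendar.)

Friday

Doomsday rule: the anchor day for the 1800s is Friday. For year 91: 91÷12 = 7 r 7, and 7÷4 = 1, so 7+7+1 = 15.
Friday + 15 ≡ Saturday — that's 1891's doomsday.
In September the doomsday date is Sep 5.
Sep 18 is 13 days after Sep 5; 13 mod 7 = 6, so Saturday + 6 = Friday.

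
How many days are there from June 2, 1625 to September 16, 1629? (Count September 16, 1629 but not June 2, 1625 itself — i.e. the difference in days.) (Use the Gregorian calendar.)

Jun 2, 1625 → Jun 2, 1626: 365 days.
Jun 2, 1626 → Jun 2, 1627: 365 days.
Jun 2, 1627 → Jun 2, 1628: 366 days (Feb 29, 1628 is in that span).
Jun 2, 1628 → Jun 2, 1629: 365 days.
Jun 2, 1629 → Jul 2, 1629: 30 days (June has 30).
Jul 2, 1629 → Aug 2, 1629: 31 days (July has 31).
Aug 2, 1629 → Sep 2, 1629: 31 days (August has 31).
Sep 2, 1629 → Sep 16, 1629: 14 days.
Total: 1567 days.

1567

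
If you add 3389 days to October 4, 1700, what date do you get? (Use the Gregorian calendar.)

+365 (one year) → Oct 4, 1701 (3024 left).
+365 (one year) → Oct 4, 1702 (2659 left).
+365 (one year) → Oct 4, 1703 (2294 left).
+366 (one year; includes Feb 29, 1704) → Oct 4, 1704 (1928 left).
+365 (one year) → Oct 4, 1705 (1563 left).
+365 (one year) → Oct 4, 1706 (1198 left).
+365 (one year) → Oct 4, 1707 (833 left).
+366 (one year; includes Feb 29, 1708) → Oct 4, 1708 (467 left).
+365 (one year) → Oct 4, 1709 (102 left).
Oct has 31 days: +28 → Nov 1, 1709 (74 left).
Nov has 30 days: +30 → Dec 1, 1709 (44 left).
Dec has 31 days: +31 → Jan 1, 1710 (13 left).
+13 → Jan 14, 1710.

January 14, 1710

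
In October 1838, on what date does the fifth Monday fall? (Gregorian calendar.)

October 1, 1838 is a Monday.
The first Monday is therefore October 1 (same day).
The fifth Monday is 1 + 4×7 = October 29.

October 29, 1838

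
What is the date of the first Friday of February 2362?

February 2, 2362

February 1, 2362 is a Thursday.
The first Friday is therefore February 2 (1 days later).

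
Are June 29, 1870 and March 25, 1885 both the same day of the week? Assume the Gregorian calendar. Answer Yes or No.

Yes

From Jun 29, 1870 to Mar 25, 1885 is 5383 days.
5383 mod 7 = 0, so they are the same weekday.
(Jun 29, 1870 is a Wednesday; Mar 25, 1885 is a Wednesday.)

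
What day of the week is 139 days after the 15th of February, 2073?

Feb 15, 2073 is a Wednesday.
139 mod 7 = 6, so 139 days after a Wednesday is Wednesday + 6 = Tuesday.

Tuesday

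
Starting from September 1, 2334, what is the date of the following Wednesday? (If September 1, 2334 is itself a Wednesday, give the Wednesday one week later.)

Sep 1, 2334 is a Saturday.
From Saturday to the next Wednesday is 4 days.
Sep 1, 2334 + 4 = Sep 5, 2334.

September 5, 2334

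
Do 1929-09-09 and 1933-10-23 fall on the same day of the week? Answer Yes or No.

From Sep 9, 1929 to Oct 23, 1933 is 1505 days.
1505 mod 7 = 0, so they are the same weekday.
(Sep 9, 1929 is a Monday; Oct 23, 1933 is a Monday.)

Yes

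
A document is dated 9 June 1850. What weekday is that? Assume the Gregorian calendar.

Sunday

Doomsday rule: the anchor day for the 1800s is Friday. For year 50: 50÷12 = 4 r 2, and 2÷4 = 0, so 4+2+0 = 6.
Friday + 6 ≡ Thursday — that's 1850's doomsday.
In June the doomsday date is Jun 6.
Jun 9 is 3 days after Jun 6; 3 mod 7 = 3, so Thursday + 3 = Sunday.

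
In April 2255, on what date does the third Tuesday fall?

April 17, 2255

April 1, 2255 is a Sunday.
The first Tuesday is therefore April 3 (2 days later).
The third Tuesday is 3 + 2×7 = April 17.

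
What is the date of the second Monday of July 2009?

July 1, 2009 is a Wednesday.
The first Monday is therefore July 6 (5 days later).
The second Monday is 6 + 1×7 = July 13.

July 13, 2009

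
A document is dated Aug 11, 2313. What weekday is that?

Monday

Doomsday rule: the anchor day for the 2300s is Wednesday. For year 13: 13÷12 = 1 r 1, and 1÷4 = 0, so 1+1+0 = 2.
Wednesday + 2 ≡ Friday — that's 2313's doomsday.
In August the doomsday date is Aug 8.
Aug 11 is 3 days after Aug 8; 3 mod 7 = 3, so Friday + 3 = Monday.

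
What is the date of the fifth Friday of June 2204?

June 29, 2204

June 1, 2204 is a Friday.
The first Friday is therefore June 1 (same day).
The fifth Friday is 1 + 4×7 = June 29.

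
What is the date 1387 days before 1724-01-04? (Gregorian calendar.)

March 18, 1720

−365 (one year) → Jan 4, 1723 (1022 left).
−365 (one year) → Jan 4, 1722 (657 left).
−365 (one year) → Jan 4, 1721 (292 left).
−4 → Dec 31, 1720 (end of Dec, 31 days; 288 left).
−31 → Nov 30, 1720 (end of Nov, 30 days; 257 left).
−30 → Oct 31, 1720 (end of Oct, 31 days; 227 left).
−31 → Sep 30, 1720 (end of Sep, 30 days; 196 left).
−30 → Aug 31, 1720 (end of Aug, 31 days; 166 left).
−31 → Jul 31, 1720 (end of Jul, 31 days; 135 left).
−31 → Jun 30, 1720 (end of Jun, 30 days; 104 left).
−30 → May 31, 1720 (end of May, 31 days; 74 left).
−31 → Apr 30, 1720 (end of Apr, 30 days; 43 left).
−30 → Mar 31, 1720 (end of Mar, 31 days; 13 left).
−13 → Mar 18, 1720.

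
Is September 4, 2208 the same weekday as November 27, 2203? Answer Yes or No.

From Nov 27, 2203 to Sep 4, 2208 is 1743 days.
1743 mod 7 = 0, so they are the same weekday.
(Nov 27, 2203 is a Sunday; Sep 4, 2208 is a Sunday.)

Yes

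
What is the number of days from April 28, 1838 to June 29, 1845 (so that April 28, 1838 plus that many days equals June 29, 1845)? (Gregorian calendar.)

2619

Apr 28, 1838 → Apr 28, 1839: 365 days.
Apr 28, 1839 → Apr 28, 1840: 366 days (Feb 29, 1840 is in that span).
Apr 28, 1840 → Apr 28, 1841: 365 days.
Apr 28, 1841 → Apr 28, 1842: 365 days.
Apr 28, 1842 → Apr 28, 1843: 365 days.
Apr 28, 1843 → Apr 28, 1844: 366 days (Feb 29, 1844 is in that span).
Apr 28, 1844 → Apr 28, 1845: 365 days.
Apr 28, 1845 → May 28, 1845: 30 days (April has 30).
May 28, 1845 → Jun 28, 1845: 31 days (May has 31).
Jun 28, 1845 → Jun 29, 1845: 1 days.
Total: 2619 days.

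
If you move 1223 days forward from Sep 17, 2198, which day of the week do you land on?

Saturday

Sep 17, 2198 is a Monday.
1223 mod 7 = 5, so 1223 days after a Monday is Monday + 5 = Saturday.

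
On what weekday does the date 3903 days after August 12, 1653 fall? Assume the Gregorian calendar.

Saturday

First find the weekday of Aug 12, 1653. Doomsday rule: the anchor day for the 1600s is Tuesday. For year 53: 53÷12 = 4 r 5, and 5÷4 = 1, so 4+5+1 = 10.
Tuesday + 10 ≡ Friday — that's 1653's doomsday.
In August the doomsday date is Aug 8.
Aug 12 is 4 days after Aug 8; 4 mod 7 = 4, so Friday + 4 = Tuesday.
3903 mod 7 = 4, so 3903 days after a Tuesday is Tuesday + 4 = Saturday.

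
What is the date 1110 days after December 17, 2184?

+365 (one year) → Dec 17, 2185 (745 left).
+365 (one year) → Dec 17, 2186 (380 left).
Dec has 31 days: +15 → Jan 1, 2187 (365 left).
Jan has 31 days: +31 → Feb 1, 2187 (334 left).
Feb has 28 days: +28 → Mar 1, 2187 (306 left).
Mar has 31 days: +31 → Apr 1, 2187 (275 left).
Apr has 30 days: +30 → May 1, 2187 (245 left).
May has 31 days: +31 → Jun 1, 2187 (214 left).
Jun has 30 days: +30 → Jul 1, 2187 (184 left).
Jul has 31 days: +31 → Aug 1, 2187 (153 left).
Aug has 31 days: +31 → Sep 1, 2187 (122 left).
Sep has 30 days: +30 → Oct 1, 2187 (92 left).
Oct has 31 days: +31 → Nov 1, 2187 (61 left).
Nov has 30 days: +30 → Dec 1, 2187 (31 left).
Dec has 31 days: +31 → Jan 1, 2188 (0 left).

January 1, 2188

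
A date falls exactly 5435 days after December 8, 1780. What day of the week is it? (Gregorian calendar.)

First find the weekday of Dec 8, 1780. Doomsday rule: the anchor day for the 1700s is Sunday. For year 80: 80÷12 = 6 r 8, and 8÷4 = 2, so 6+8+2 = 16.
Sunday + 16 ≡ Tuesday — that's 1780's doomsday.
In December the doomsday date is Dec 12.
Dec 8 is 4 days before Dec 12; 4 mod 7 = 4, so Tuesday − 4 = Friday.
5435 mod 7 = 3, so 5435 days after a Friday is Friday + 3 = Monday.

Monday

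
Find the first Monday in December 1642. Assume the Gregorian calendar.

December 1, 1642

December 1, 1642 is a Monday.
The first Monday is therefore December 1 (same day).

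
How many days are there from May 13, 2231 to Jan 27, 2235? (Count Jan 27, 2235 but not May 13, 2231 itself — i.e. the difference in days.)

May 13, 2231 → May 13, 2232: 366 days (Feb 29, 2232 is in that span).
May 13, 2232 → May 13, 2233: 365 days.
May 13, 2233 → May 13, 2234: 365 days.
May 13, 2234 → Jun 13, 2234: 31 days (May has 31).
Jun 13, 2234 → Jul 13, 2234: 30 days (June has 30).
Jul 13, 2234 → Aug 13, 2234: 31 days (July has 31).
Aug 13, 2234 → Sep 13, 2234: 31 days (August has 31).
Sep 13, 2234 → Oct 13, 2234: 30 days (September has 30).
Oct 13, 2234 → Nov 13, 2234: 31 days (October has 31).
Nov 13, 2234 → Dec 13, 2234: 30 days (November has 30).
Dec 13, 2234 → Jan 13, 2235: 31 days (December has 31).
Jan 13, 2235 → Jan 27, 2235: 14 days.
Total: 1355 days.

1355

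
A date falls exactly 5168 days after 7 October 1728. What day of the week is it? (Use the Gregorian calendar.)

Saturday

Oct 7, 1728 is a Thursday.
5168 mod 7 = 2, so 5168 days after a Thursday is Thursday + 2 = Saturday.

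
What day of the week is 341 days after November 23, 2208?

Monday

Nov 23, 2208 is a Wednesday.
341 mod 7 = 5, so 341 days after a Wednesday is Wednesday + 5 = Monday.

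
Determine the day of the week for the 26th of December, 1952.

Friday

Doomsday rule: the anchor day for the 1900s is Wednesday. For year 52: 52÷12 = 4 r 4, and 4÷4 = 1, so 4+4+1 = 9.
Wednesday + 9 ≡ Friday — that's 1952's doomsday.
In December the doomsday date is Dec 12.
Dec 26 is 14 days after Dec 12; 14 mod 7 = 0, so Friday + 0 = Friday.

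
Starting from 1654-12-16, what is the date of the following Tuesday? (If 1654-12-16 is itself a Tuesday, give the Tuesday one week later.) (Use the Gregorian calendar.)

December 22, 1654

Dec 16, 1654 is a Wednesday.
From Wednesday to the next Tuesday is 6 days.
Dec 16, 1654 + 6 = Dec 22, 1654.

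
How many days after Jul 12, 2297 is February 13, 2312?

5328

Jul 12, 2297 → Jul 12, 2298: 365 days.
Jul 12, 2298 → Jul 12, 2299: 365 days.
Jul 12, 2299 → Jul 12, 2300: 365 days.
Jul 12, 2300 → Jul 12, 2301: 365 days.
Jul 12, 2301 → Jul 12, 2302: 365 days.
Jul 12, 2302 → Jul 12, 2303: 365 days.
Jul 12, 2303 → Jul 12, 2304: 366 days (Feb 29, 2304 is in that span).
Jul 12, 2304 → Jul 12, 2305: 365 days.
Jul 12, 2305 → Jul 12, 2306: 365 days.
Jul 12, 2306 → Jul 12, 2307: 365 days.
Jul 12, 2307 → Jul 12, 2308: 366 days (Feb 29, 2308 is in that span).
Jul 12, 2308 → Jul 12, 2309: 365 days.
Jul 12, 2309 → Jul 12, 2310: 365 days.
Jul 12, 2310 → Jul 12, 2311: 365 days.
Jul 12, 2311 → Aug 12, 2311: 31 days (July has 31).
Aug 12, 2311 → Sep 12, 2311: 31 days (August has 31).
Sep 12, 2311 → Oct 12, 2311: 30 days (September has 30).
Oct 12, 2311 → Nov 12, 2311: 31 days (October has 31).
Nov 12, 2311 → Dec 12, 2311: 30 days (November has 30).
Dec 12, 2311 → Jan 12, 2312: 31 days (December has 31).
Jan 12, 2312 → Feb 12, 2312: 31 days (January has 31).
Feb 12, 2312 → Feb 13, 2312: 1 days.
Total: 5328 days.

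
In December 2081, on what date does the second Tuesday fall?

December 1, 2081 is a Monday.
The first Tuesday is therefore December 2 (1 days later).
The second Tuesday is 2 + 1×7 = December 9.

December 9, 2081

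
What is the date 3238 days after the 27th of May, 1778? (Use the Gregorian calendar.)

April 8, 1787

+365 (one year) → May 27, 1779 (2873 left).
+366 (one year; includes Feb 29, 1780) → May 27, 1780 (2507 left).
+365 (one year) → May 27, 1781 (2142 left).
+365 (one year) → May 27, 1782 (1777 left).
+365 (one year) → May 27, 1783 (1412 left).
+366 (one year; includes Feb 29, 1784) → May 27, 1784 (1046 left).
+365 (one year) → May 27, 1785 (681 left).
+365 (one year) → May 27, 1786 (316 left).
May has 31 days: +5 → Jun 1, 1786 (311 left).
Jun has 30 days: +30 → Jul 1, 1786 (281 left).
Jul has 31 days: +31 → Aug 1, 1786 (250 left).
Aug has 31 days: +31 → Sep 1, 1786 (219 left).
Sep has 30 days: +30 → Oct 1, 1786 (189 left).
Oct has 31 days: +31 → Nov 1, 1786 (158 left).
Nov has 30 days: +30 → Dec 1, 1786 (128 left).
Dec has 31 days: +31 → Jan 1, 1787 (97 left).
Jan has 31 days: +31 → Feb 1, 1787 (66 left).
Feb has 28 days: +28 → Mar 1, 1787 (38 left).
Mar has 31 days: +31 → Apr 1, 1787 (7 left).
+7 → Apr 8, 1787.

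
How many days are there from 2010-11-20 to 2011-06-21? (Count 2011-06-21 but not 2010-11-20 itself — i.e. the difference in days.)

213

Nov 20, 2010 → Dec 20, 2010: 30 days (November has 30).
Dec 20, 2010 → Jan 20, 2011: 31 days (December has 31).
Jan 20, 2011 → Feb 20, 2011: 31 days (January has 31).
Feb 20, 2011 → Mar 20, 2011: 28 days (February has 28).
Mar 20, 2011 → Apr 20, 2011: 31 days (March has 31).
Apr 20, 2011 → May 20, 2011: 30 days (April has 30).
May 20, 2011 → Jun 20, 2011: 31 days (May has 31).
Jun 20, 2011 → Jun 21, 2011: 1 days.
Total: 213 days.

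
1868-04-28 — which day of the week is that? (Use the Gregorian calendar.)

Doomsday rule: the anchor day for the 1800s is Friday. For year 68: 68÷12 = 5 r 8, and 8÷4 = 2, so 5+8+2 = 15.
Friday + 15 ≡ Saturday — that's 1868's doomsday.
In April the doomsday date is Apr 4.
Apr 28 is 24 days after Apr 4; 24 mod 7 = 3, so Saturday + 3 = Tuesday.

Tuesday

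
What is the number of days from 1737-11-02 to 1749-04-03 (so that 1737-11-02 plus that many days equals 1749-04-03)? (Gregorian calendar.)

Nov 2, 1737 → Nov 2, 1738: 365 days.
Nov 2, 1738 → Nov 2, 1739: 365 days.
Nov 2, 1739 → Nov 2, 1740: 366 days (Feb 29, 1740 is in that span).
Nov 2, 1740 → Nov 2, 1741: 365 days.
Nov 2, 1741 → Nov 2, 1742: 365 days.
Nov 2, 1742 → Nov 2, 1743: 365 days.
Nov 2, 1743 → Nov 2, 1744: 366 days (Feb 29, 1744 is in that span).
Nov 2, 1744 → Nov 2, 1745: 365 days.
Nov 2, 1745 → Nov 2, 1746: 365 days.
Nov 2, 1746 → Nov 2, 1747: 365 days.
Nov 2, 1747 → Nov 2, 1748: 366 days (Feb 29, 1748 is in that span).
Nov 2, 1748 → Dec 2, 1748: 30 days (November has 30).
Dec 2, 1748 → Jan 2, 1749: 31 days (December has 31).
Jan 2, 1749 → Feb 2, 1749: 31 days (January has 31).
Feb 2, 1749 → Mar 2, 1749: 28 days (February has 28).
Mar 2, 1749 → Apr 2, 1749: 31 days (March has 31).
Apr 2, 1749 → Apr 3, 1749: 1 days.
Total: 4170 days.

4170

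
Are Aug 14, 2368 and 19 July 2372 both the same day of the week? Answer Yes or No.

From Aug 14, 2368 to Jul 19, 2372 is 1435 days.
1435 mod 7 = 0, so they are the same weekday.
(Aug 14, 2368 is a Wednesday; Jul 19, 2372 is a Wednesday.)

Yes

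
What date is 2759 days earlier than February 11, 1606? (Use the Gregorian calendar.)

−365 (one year) → Feb 11, 1605 (2394 left).
−366 (one year; includes Feb 29, 1604) → Feb 11, 1604 (2028 left).
−365 (one year) → Feb 11, 1603 (1663 left).
−365 (one year) → Feb 11, 1602 (1298 left).
−365 (one year) → Feb 11, 1601 (933 left).
−366 (one year; includes Feb 29, 1600) → Feb 11, 1600 (567 left).
−365 (one year) → Feb 11, 1599 (202 left).
−11 → Jan 31, 1599 (end of Jan, 31 days; 191 left).
−31 → Dec 31, 1598 (end of Dec, 31 days; 160 left).
−31 → Nov 30, 1598 (end of Nov, 30 days; 129 left).
−30 → Oct 31, 1598 (end of Oct, 31 days; 99 left).
−31 → Sep 30, 1598 (end of Sep, 30 days; 68 left).
−30 → Aug 31, 1598 (end of Aug, 31 days; 38 left).
−31 → Jul 31, 1598 (end of Jul, 31 days; 7 left).
−7 → Jul 24, 1598.

July 24, 1598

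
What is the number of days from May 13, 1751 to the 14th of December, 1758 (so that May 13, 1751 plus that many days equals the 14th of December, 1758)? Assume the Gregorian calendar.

May 13, 1751 → May 13, 1752: 366 days (Feb 29, 1752 is in that span).
May 13, 1752 → May 13, 1753: 365 days.
May 13, 1753 → May 13, 1754: 365 days.
May 13, 1754 → May 13, 1755: 365 days.
May 13, 1755 → May 13, 1756: 366 days (Feb 29, 1756 is in that span).
May 13, 1756 → May 13, 1757: 365 days.
May 13, 1757 → May 13, 1758: 365 days.
May 13, 1758 → Jun 13, 1758: 31 days (May has 31).
Jun 13, 1758 → Jul 13, 1758: 30 days (June has 30).
Jul 13, 1758 → Aug 13, 1758: 31 days (July has 31).
Aug 13, 1758 → Sep 13, 1758: 31 days (August has 31).
Sep 13, 1758 → Oct 13, 1758: 30 days (September has 30).
Oct 13, 1758 → Nov 13, 1758: 31 days (October has 31).
Nov 13, 1758 → Dec 13, 1758: 30 days (November has 30).
Dec 13, 1758 → Dec 14, 1758: 1 days.
Total: 2772 days.

2772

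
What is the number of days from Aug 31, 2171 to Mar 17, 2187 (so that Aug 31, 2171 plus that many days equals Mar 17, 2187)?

5677

Aug 31, 2171 → Aug 31, 2172: 366 days (Feb 29, 2172 is in that span).
Aug 31, 2172 → Aug 31, 2173: 365 days.
Aug 31, 2173 → Aug 31, 2174: 365 days.
Aug 31, 2174 → Aug 31, 2175: 365 days.
Aug 31, 2175 → Aug 31, 2176: 366 days (Feb 29, 2176 is in that span).
Aug 31, 2176 → Aug 31, 2177: 365 days.
Aug 31, 2177 → Aug 31, 2178: 365 days.
Aug 31, 2178 → Aug 31, 2179: 365 days.
Aug 31, 2179 → Aug 31, 2180: 366 days (Feb 29, 2180 is in that span).
Aug 31, 2180 → Aug 31, 2181: 365 days.
Aug 31, 2181 → Aug 31, 2182: 365 days.
Aug 31, 2182 → Aug 31, 2183: 365 days.
Aug 31, 2183 → Aug 31, 2184: 366 days (Feb 29, 2184 is in that span).
Aug 31, 2184 → Aug 31, 2185: 365 days.
Aug 31, 2185 → Aug 31, 2186: 365 days.
Aug 31, 2186 → Sep 30, 2186: 30 days (August has 31).
Sep 30, 2186 → Oct 30, 2186: 30 days (September has 30).
Oct 30, 2186 → Nov 30, 2186: 31 days (October has 31).
Nov 30, 2186 → Dec 30, 2186: 30 days (November has 30).
Dec 30, 2186 → Jan 30, 2187: 31 days (December has 31).
Jan 30, 2187 → Feb 28, 2187: 29 days (January has 31).
Feb 28, 2187 → Mar 17, 2187: 17 days.
Total: 5677 days.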